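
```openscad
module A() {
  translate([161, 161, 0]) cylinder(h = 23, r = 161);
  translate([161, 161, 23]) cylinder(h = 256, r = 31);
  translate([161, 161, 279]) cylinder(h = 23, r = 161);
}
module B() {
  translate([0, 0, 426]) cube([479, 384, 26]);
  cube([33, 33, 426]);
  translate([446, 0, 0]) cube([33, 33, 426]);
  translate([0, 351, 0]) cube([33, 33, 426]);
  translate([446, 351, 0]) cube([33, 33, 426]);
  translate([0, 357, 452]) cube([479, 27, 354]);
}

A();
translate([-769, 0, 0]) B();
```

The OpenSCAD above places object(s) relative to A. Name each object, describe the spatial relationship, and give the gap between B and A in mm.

A is a spool. B is a chair. The chair is on the floor beside the spool on its −x side. The gap between the chair and the spool is 290 mm.

The chair's nearest face is 290 mm from the spool's −x face.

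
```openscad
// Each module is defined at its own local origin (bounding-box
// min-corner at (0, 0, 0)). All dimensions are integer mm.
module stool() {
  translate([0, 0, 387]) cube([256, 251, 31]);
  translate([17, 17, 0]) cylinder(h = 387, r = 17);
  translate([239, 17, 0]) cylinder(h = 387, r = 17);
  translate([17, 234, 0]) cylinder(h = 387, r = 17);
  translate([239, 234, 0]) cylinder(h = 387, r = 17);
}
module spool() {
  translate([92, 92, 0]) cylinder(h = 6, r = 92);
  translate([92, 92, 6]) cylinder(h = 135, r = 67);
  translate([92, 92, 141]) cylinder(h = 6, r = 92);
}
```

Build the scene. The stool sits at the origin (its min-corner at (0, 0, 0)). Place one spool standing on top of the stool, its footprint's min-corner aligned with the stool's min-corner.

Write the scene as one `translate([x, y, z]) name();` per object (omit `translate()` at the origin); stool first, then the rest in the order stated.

stool();
translate([0, 0, 418]) spool();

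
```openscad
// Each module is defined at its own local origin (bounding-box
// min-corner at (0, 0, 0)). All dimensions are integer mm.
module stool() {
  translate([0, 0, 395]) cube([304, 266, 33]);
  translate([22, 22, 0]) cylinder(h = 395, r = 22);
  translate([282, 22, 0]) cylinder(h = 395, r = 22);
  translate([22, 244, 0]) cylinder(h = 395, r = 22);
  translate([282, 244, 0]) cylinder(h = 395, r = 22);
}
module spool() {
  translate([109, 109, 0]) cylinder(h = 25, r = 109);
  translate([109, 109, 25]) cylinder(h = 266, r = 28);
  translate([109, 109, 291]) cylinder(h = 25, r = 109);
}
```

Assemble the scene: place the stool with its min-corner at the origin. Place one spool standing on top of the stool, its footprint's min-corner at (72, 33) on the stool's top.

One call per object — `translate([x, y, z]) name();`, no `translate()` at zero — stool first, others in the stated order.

stool();
translate([72, 33, 428]) spool();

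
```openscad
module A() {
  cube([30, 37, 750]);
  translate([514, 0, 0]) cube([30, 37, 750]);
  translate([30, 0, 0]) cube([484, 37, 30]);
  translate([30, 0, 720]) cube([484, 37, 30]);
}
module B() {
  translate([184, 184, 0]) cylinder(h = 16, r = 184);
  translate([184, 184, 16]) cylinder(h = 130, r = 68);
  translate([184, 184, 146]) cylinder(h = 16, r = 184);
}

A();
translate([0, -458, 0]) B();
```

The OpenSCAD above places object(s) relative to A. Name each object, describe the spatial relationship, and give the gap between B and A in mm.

The spool's nearest face is 90 mm from the picture frame's −y face.

A is a picture frame. B is a spool. The spool is on the floor beside the picture frame on its −y side. The gap between the spool and the picture frame is 90 mm.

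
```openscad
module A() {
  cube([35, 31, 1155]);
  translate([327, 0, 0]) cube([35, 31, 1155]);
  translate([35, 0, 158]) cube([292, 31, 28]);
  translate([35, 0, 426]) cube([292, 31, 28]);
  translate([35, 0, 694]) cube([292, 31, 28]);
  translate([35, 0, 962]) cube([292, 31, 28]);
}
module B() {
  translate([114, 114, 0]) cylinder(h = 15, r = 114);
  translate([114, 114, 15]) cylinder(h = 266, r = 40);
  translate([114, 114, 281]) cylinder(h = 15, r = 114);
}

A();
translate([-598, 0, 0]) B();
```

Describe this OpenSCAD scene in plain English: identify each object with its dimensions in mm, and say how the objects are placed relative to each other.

A is a wooden ladder with two side rails of 35×31 mm section and 1155 mm height, set 362 mm apart overall. Between them run 4 rectangular rungs (31 mm deep, 28 mm thick), front faces flush with the rails' −y face. The bottom of the first rung is 158 mm above the floor and each subsequent rung is 268 mm higher than the one below.

B is a spool: two coaxial disc flanges of radius 114 mm and thickness 15 mm, joined by a core cylinder of radius 40 mm and height 266 mm. The lower flange rests on z = 0 and the three cylinders share a vertical axis.

The spool is on the floor beside the ladder on its −x side.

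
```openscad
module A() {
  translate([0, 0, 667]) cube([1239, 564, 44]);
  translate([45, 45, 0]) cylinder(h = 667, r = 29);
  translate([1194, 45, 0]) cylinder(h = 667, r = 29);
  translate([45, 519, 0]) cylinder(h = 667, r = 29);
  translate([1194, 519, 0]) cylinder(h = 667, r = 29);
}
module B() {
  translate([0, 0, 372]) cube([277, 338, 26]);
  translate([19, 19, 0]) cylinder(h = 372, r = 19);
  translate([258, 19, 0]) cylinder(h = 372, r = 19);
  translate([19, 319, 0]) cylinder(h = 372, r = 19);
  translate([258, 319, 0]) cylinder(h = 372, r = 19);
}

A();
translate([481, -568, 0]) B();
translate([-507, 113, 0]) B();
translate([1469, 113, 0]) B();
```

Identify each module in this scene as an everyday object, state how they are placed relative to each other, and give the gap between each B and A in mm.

A is a table. B is a stool. Three stools sit around the table at the −y, −x, +x sides. The gap between each stool and the table is 230 mm.

Each stool's nearest face is 230 mm from the table's bounding box.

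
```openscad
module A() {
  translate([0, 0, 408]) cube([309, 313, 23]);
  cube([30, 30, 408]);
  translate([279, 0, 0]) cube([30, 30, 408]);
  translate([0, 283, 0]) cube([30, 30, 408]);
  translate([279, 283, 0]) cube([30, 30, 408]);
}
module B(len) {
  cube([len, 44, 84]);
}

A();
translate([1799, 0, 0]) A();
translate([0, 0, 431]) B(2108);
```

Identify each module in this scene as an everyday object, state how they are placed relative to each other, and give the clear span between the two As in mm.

A is a stool. B is a beam. A beam spans the tops of two stools. The clear span between the two stools is 1490 mm.

Second stool starts at x = 1799; first ends at x = 309; clear span = 1799 − 309 = 1490 mm.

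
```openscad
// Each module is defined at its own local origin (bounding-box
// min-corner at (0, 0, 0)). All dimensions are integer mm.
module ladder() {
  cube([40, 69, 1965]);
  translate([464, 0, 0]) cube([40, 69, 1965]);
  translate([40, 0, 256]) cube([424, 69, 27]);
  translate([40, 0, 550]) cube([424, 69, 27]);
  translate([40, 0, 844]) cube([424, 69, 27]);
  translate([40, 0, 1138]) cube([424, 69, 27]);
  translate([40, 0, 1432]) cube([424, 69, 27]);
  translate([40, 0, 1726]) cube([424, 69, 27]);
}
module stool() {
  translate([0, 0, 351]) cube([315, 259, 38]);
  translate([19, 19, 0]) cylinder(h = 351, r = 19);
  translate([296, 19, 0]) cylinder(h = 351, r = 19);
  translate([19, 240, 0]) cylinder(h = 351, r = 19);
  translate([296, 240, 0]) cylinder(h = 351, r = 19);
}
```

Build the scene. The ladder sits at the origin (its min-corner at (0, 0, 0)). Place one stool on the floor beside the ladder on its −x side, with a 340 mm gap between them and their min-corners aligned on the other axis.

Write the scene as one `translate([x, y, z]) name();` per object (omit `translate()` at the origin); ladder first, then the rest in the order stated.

ladder();
translate([-655, 0, 0]) stool();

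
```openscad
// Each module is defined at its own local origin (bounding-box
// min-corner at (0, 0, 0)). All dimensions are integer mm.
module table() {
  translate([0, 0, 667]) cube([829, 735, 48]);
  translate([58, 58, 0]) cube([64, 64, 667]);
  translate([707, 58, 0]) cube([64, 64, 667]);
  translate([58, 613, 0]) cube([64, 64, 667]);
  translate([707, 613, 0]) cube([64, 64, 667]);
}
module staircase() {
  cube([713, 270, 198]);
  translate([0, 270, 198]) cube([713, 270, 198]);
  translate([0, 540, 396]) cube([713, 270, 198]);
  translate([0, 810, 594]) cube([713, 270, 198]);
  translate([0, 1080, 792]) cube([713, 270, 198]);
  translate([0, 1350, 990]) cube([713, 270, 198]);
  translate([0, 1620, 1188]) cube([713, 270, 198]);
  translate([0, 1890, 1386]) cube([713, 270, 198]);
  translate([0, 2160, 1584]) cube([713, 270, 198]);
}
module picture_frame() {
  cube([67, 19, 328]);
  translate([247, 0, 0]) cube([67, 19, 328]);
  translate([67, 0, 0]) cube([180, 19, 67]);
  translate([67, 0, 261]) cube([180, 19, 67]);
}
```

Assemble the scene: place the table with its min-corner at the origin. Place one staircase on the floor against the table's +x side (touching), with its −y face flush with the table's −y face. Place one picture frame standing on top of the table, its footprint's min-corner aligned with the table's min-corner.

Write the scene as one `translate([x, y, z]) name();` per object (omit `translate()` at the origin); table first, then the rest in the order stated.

table();
translate([829, 0, 0]) staircase();
translate([0, 0, 715]) picture_frame();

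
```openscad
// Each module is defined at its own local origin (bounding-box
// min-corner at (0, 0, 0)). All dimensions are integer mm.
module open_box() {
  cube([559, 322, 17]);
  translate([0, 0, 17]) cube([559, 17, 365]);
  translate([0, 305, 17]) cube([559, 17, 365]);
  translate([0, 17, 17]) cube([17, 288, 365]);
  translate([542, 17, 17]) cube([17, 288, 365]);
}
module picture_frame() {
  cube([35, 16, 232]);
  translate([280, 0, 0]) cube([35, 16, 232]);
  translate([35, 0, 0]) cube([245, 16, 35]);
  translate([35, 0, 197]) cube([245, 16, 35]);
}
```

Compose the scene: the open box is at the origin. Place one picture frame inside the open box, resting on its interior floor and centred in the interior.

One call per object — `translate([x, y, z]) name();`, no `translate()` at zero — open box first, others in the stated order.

open_box();
translate([122, 153, 17]) picture_frame();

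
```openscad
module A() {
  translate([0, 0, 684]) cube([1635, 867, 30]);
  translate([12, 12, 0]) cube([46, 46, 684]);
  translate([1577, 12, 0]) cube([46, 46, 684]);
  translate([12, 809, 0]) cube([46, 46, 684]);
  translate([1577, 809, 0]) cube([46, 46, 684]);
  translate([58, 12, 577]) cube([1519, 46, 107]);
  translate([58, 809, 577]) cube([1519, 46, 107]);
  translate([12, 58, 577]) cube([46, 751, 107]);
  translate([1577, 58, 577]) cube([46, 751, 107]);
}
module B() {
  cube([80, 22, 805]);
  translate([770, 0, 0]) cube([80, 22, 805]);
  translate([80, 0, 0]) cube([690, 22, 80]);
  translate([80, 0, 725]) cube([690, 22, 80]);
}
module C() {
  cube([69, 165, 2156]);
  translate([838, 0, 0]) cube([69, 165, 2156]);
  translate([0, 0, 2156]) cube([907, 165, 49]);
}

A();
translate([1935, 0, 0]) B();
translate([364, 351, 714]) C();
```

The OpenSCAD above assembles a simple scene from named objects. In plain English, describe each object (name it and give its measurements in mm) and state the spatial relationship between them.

A is a table with a 1635×867 mm rectangular top, 30 mm thick, top surface at z = 714 mm, supported by four 46×46 mm square legs, each inset 12 mm from the nearest pair of top edges, running from the floor. Four apron rails, 46 mm thick and 107 mm tall, run between adjacent legs with their top edges flush with the underside of the top and their outer faces flush with the legs' outer faces.

B is a rectangular picture frame lying in the x–z plane (depth along y). The opening is 690 mm wide (x) by 645 mm tall (z), surrounded by a border 80 mm wide on all four sides. The frame is 22 mm deep and is made of two full-height vertical stiles with two horizontal rails fitted between them.

C is a door frame. The clear opening is 769 mm wide and 2156 mm high. Two 69 mm wide jambs, 165 mm deep, stand either side of the opening from the floor to the top of the opening. A 49 mm thick head sits across the top of both jambs, spanning the full outside width of the frame.

The picture frame is on the floor beside the table on its +x side. The door frame is on top of the table, centred.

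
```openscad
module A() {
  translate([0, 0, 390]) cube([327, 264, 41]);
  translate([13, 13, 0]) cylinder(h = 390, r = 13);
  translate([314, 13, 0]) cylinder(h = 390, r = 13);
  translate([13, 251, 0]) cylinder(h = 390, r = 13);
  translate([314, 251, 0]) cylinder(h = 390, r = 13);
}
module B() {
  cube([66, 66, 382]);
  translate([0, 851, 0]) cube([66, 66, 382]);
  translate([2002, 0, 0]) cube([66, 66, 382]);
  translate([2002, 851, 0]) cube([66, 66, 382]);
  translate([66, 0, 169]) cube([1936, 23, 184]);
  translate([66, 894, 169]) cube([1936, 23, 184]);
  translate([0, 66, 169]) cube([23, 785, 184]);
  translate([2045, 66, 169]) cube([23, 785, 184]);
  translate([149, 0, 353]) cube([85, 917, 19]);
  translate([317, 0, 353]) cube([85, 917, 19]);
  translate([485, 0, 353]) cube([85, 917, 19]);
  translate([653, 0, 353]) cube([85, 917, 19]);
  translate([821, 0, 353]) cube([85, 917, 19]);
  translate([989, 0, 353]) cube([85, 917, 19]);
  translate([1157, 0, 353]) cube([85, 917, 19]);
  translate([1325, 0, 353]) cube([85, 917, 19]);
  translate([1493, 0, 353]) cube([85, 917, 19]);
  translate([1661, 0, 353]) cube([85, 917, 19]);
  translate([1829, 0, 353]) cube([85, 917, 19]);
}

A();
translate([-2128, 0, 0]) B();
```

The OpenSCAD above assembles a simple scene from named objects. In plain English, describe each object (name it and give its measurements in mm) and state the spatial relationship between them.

A is a simple wooden stool: a rectangular seat 327 mm (x) by 264 mm (y), 41 mm thick, top face at z = 431 mm, on four round legs, each 26 mm in diameter. The legs rest on z = 0, each leg's axis is inset half a diameter from the nearest pair of seat edges (so the leg's bounding box is flush with the corner).

B is a bed frame 2068 mm long (x) by 917 mm wide (y). Four 66×66 mm corner posts, 382 mm tall, at the corners of the footprint. Four rails of 23 mm thickness and 184 mm height run between adjacent posts with their undersides at z = 169 mm, their outer faces flush with the outside of the frame (the two x-running rails run between the posts' inner faces; the two y-running rails run between the posts' inner faces). 11 slats, each 85 mm wide (x) and 19 mm thick, lie across the top of the two x-running rails, running the full 917 mm width of the frame in y; the slats are evenly spaced along x between the inner faces of the end posts with equal gaps (rounded down to the nearest mm) at the −x end and between each pair — any rounding remainder accumulates at the +x end.

The bed frame is on the floor beside the stool on its −x side.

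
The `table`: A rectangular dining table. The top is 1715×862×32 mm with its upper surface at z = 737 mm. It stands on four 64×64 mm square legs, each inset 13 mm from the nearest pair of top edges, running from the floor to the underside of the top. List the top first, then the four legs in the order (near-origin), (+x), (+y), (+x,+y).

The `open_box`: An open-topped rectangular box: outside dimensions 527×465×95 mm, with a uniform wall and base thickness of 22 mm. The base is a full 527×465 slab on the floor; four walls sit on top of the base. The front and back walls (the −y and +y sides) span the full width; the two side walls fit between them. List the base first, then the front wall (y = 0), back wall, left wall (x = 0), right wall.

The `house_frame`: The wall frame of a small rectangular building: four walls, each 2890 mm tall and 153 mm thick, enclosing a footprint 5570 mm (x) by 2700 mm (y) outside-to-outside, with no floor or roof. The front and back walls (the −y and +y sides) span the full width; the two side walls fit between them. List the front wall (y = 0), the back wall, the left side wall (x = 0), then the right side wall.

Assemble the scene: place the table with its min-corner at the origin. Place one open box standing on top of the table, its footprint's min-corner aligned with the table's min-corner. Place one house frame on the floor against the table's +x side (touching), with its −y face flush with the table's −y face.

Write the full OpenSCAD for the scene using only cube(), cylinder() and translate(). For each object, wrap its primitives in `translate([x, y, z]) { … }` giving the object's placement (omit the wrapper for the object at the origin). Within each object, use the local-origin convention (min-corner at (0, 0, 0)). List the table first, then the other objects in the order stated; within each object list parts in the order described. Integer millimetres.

translate([0, 0, 705]) cube([1715, 862, 32]);
translate([13, 13, 0]) cube([64, 64, 705]);
translate([1638, 13, 0]) cube([64, 64, 705]);
translate([13, 785, 0]) cube([64, 64, 705]);
translate([1638, 785, 0]) cube([64, 64, 705]);
translate([0, 0, 737]) {
  cube([527, 465, 22]);
  translate([0, 0, 22]) cube([527, 22, 73]);
  translate([0, 443, 22]) cube([527, 22, 73]);
  translate([0, 22, 22]) cube([22, 421, 73]);
  translate([505, 22, 22]) cube([22, 421, 73]);
}
translate([1715, 0, 0]) {
  cube([5570, 153, 2890]);
  translate([0, 2547, 0]) cube([5570, 153, 2890]);
  translate([0, 153, 0]) cube([153, 2394, 2890]);
  translate([5417, 153, 0]) cube([153, 2394, 2890]);
}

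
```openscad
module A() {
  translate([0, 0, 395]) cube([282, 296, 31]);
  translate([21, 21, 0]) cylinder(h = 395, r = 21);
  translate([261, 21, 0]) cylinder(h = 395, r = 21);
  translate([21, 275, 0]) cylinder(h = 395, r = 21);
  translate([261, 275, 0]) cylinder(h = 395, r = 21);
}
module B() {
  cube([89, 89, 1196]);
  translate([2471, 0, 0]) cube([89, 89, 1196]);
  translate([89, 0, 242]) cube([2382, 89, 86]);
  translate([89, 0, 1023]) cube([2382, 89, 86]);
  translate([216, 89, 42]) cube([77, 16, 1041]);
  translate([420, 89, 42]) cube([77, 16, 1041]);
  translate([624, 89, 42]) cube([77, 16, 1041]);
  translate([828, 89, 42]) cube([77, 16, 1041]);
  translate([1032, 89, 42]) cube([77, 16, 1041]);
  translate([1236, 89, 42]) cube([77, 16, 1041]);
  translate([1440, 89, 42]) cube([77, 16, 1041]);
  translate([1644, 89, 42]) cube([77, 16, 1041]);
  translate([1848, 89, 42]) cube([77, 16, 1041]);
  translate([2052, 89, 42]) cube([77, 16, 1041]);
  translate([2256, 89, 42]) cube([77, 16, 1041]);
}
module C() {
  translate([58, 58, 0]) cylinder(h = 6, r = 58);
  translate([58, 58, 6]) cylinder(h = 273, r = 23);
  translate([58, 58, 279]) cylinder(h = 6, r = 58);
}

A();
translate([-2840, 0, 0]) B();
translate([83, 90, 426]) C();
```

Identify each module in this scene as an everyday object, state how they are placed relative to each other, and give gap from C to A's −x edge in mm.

The spool's min-x is at 83; the stool's min-x is 0; gap = 83 mm.

A is a stool. B is a fence section. C is a spool. The fence section is on the floor beside the stool on its −x side. The spool is on top of the stool, centred. The gap from the spool to the stool's −x edge is 83 mm.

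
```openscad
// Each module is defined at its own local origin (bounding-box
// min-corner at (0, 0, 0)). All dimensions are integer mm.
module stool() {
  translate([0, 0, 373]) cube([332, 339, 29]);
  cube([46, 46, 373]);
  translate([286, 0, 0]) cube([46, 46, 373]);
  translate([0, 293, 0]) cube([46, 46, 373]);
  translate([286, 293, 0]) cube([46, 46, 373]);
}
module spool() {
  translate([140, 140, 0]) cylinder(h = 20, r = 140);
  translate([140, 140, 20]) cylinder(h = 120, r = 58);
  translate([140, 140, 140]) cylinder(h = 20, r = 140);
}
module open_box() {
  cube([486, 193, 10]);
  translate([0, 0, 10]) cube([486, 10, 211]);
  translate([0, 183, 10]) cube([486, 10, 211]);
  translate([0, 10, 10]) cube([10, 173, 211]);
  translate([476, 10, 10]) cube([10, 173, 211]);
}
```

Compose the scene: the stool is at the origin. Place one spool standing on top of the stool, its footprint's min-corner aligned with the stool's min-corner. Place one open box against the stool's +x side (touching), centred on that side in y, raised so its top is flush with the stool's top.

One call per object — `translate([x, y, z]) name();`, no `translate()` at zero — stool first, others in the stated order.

stool();
translate([0, 0, 402]) spool();
translate([332, 73, 181]) open_box();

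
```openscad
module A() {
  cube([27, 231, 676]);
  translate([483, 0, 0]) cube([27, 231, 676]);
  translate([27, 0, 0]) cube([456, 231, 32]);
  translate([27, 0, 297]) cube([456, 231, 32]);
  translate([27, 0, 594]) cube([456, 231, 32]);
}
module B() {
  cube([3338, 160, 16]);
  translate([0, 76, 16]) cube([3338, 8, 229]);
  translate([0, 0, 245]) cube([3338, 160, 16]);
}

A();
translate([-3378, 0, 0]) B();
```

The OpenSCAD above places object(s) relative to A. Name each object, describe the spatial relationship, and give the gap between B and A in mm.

The I-beam's nearest face is 40 mm from the bookshelf's −x face.

A is a bookshelf. B is an I-beam. The I-beam is on the floor beside the bookshelf on its −x side. The gap between the I-beam and the bookshelf is 40 mm.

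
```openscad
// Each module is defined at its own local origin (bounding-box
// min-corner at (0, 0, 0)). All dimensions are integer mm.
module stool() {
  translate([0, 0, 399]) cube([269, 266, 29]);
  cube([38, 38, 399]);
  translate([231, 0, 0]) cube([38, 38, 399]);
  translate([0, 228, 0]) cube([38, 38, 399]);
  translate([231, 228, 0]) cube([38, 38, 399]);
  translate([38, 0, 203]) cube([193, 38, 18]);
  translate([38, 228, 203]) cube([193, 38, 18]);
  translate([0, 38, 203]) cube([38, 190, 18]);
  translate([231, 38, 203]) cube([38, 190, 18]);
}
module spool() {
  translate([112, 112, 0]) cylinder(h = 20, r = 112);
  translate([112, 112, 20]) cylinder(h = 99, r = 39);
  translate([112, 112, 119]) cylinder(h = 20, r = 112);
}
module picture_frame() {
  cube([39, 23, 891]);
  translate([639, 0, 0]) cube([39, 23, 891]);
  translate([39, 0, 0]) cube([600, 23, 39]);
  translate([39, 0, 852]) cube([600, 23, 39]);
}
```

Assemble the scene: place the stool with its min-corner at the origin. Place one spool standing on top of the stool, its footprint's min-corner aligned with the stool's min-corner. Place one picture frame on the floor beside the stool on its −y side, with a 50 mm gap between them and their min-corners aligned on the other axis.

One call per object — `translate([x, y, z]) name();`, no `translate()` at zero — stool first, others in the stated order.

stool();
translate([0, 0, 428]) spool();
translate([0, -73, 0]) picture_frame();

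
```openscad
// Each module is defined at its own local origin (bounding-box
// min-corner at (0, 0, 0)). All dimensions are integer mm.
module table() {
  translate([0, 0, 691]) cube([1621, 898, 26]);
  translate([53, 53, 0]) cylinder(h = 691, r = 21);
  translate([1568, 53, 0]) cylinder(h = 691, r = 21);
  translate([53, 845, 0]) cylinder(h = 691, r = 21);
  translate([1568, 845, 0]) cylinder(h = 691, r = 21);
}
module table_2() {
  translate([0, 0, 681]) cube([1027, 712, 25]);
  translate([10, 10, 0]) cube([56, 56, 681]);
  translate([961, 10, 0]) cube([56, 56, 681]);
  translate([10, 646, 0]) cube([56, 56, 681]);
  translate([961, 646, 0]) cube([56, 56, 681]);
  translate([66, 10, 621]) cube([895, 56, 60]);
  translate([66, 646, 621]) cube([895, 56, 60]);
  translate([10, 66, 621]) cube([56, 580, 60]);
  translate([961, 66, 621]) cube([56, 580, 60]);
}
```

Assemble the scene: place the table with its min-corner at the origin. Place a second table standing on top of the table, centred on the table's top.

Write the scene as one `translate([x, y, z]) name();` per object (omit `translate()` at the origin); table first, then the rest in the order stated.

table();
translate([297, 93, 717]) table_2();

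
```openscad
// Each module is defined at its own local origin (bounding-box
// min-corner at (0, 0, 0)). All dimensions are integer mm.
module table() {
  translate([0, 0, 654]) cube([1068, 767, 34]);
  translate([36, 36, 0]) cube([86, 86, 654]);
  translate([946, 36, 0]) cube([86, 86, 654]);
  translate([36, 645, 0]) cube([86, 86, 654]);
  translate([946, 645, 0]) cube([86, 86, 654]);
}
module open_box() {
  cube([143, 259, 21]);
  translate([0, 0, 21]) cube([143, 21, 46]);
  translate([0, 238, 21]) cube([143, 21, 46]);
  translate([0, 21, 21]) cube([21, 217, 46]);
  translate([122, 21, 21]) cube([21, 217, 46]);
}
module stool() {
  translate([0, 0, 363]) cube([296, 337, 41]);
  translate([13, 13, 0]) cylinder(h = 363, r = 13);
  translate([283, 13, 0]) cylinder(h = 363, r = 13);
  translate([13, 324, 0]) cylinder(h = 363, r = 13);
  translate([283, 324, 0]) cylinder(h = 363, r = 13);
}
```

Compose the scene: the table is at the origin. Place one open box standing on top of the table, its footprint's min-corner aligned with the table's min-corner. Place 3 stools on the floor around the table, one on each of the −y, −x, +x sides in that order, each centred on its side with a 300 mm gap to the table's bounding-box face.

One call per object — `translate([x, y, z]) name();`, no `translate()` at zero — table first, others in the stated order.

table();
translate([0, 0, 688]) open_box();
translate([386, -637, 0]) stool();
translate([-596, 215, 0]) stool();
translate([1368, 215, 0]) stool();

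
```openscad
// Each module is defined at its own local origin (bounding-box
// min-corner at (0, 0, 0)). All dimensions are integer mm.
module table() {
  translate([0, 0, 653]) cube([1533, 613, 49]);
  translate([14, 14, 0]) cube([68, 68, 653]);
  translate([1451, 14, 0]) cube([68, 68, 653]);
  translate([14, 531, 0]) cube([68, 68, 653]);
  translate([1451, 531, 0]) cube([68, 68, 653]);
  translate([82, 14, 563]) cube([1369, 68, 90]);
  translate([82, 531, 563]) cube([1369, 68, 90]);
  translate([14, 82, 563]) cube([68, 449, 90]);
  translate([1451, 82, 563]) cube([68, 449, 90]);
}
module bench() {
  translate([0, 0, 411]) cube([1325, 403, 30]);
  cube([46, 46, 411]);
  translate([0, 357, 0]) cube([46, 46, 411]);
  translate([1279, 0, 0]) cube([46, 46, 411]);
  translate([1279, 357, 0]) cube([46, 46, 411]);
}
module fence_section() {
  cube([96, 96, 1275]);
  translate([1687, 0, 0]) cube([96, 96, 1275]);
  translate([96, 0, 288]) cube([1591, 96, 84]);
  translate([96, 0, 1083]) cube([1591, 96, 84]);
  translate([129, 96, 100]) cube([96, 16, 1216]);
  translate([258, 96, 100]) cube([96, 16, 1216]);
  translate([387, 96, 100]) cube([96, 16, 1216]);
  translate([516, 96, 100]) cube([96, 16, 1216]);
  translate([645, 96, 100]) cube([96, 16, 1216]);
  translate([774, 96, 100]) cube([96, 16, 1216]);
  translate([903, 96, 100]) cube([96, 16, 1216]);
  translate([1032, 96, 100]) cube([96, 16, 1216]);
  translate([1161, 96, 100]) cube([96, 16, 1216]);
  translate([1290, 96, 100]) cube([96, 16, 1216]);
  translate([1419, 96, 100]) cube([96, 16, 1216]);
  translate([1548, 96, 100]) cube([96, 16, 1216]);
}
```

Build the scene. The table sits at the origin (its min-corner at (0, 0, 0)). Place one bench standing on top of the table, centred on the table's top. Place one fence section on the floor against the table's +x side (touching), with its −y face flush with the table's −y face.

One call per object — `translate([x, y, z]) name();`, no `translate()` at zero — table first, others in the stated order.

table();
translate([104, 105, 702]) bench();
translate([1533, 0, 0]) fence_section();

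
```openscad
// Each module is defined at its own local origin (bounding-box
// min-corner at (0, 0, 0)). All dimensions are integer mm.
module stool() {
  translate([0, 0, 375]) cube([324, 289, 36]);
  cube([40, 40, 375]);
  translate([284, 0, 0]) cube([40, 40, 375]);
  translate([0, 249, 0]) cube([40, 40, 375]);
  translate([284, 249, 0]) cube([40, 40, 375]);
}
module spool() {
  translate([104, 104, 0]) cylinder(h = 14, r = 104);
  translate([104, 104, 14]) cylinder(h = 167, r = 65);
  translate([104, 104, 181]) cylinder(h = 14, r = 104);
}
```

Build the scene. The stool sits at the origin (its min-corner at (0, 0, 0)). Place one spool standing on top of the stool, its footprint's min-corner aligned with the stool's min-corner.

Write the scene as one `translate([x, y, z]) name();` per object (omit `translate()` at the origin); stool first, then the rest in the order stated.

stool();
translate([0, 0, 411]) spool();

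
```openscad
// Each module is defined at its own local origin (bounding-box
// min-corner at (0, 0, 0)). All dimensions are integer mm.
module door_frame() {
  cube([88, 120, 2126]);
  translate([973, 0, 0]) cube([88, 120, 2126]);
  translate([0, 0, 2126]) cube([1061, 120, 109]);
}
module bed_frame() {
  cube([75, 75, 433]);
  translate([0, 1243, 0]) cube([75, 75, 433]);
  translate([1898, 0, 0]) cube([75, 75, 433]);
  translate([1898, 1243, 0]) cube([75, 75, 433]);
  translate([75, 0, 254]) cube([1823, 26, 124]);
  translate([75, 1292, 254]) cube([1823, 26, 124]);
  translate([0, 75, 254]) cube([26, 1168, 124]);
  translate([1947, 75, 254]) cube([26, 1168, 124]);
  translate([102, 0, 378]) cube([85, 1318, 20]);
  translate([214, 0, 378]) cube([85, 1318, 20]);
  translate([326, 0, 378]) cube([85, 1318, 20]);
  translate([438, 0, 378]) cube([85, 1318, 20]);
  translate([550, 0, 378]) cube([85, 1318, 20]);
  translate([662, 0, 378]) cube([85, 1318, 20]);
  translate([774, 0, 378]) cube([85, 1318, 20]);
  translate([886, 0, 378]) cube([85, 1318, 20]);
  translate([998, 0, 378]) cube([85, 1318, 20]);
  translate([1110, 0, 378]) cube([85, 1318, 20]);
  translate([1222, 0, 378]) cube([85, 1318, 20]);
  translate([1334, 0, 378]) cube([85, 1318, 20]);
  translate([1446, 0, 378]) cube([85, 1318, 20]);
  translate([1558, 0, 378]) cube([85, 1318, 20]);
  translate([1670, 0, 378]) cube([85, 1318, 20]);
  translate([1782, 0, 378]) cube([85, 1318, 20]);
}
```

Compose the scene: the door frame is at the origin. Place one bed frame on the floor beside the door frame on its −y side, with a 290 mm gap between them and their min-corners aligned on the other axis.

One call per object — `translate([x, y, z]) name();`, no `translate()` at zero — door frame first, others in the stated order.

door_frame();
translate([0, -1608, 0]) bed_frame();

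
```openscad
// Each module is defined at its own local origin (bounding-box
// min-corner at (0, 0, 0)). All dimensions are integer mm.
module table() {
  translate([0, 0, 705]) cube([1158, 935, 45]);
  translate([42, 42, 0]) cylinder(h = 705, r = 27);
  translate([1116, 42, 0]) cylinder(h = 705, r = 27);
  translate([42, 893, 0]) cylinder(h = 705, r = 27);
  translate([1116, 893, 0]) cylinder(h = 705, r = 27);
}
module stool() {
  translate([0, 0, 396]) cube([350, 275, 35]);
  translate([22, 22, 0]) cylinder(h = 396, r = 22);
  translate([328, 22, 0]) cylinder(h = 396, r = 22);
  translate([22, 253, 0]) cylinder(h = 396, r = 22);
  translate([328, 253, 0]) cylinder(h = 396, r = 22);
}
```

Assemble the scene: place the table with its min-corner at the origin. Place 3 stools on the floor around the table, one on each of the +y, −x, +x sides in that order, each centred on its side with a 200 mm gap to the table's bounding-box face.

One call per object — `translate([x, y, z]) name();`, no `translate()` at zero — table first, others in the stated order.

table();
translate([404, 1135, 0]) stool();
translate([-550, 330, 0]) stool();
translate([1358, 330, 0]) stool();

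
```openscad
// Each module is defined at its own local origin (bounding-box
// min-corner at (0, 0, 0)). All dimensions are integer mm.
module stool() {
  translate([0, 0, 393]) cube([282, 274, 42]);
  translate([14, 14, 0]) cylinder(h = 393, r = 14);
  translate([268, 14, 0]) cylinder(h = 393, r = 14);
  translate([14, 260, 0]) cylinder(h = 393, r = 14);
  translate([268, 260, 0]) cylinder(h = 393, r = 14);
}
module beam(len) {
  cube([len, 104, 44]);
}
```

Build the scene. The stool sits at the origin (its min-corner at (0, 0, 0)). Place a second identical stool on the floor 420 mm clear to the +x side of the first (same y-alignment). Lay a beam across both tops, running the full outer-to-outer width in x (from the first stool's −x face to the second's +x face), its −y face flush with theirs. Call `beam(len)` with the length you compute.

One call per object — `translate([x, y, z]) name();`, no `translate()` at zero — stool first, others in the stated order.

stool();
translate([702, 0, 0]) stool();
translate([0, 0, 435]) beam(984);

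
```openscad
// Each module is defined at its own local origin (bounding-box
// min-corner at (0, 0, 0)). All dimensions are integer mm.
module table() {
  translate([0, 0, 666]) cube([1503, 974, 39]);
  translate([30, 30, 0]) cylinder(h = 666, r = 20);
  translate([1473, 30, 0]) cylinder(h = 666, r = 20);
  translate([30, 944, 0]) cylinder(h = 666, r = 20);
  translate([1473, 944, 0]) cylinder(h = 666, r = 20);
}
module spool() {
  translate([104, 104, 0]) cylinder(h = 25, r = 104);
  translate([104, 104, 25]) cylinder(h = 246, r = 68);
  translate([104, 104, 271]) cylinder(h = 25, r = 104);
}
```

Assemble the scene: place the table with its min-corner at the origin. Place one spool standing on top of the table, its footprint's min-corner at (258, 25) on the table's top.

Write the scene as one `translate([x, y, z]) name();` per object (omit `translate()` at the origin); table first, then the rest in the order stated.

table();
translate([258, 25, 705]) spool();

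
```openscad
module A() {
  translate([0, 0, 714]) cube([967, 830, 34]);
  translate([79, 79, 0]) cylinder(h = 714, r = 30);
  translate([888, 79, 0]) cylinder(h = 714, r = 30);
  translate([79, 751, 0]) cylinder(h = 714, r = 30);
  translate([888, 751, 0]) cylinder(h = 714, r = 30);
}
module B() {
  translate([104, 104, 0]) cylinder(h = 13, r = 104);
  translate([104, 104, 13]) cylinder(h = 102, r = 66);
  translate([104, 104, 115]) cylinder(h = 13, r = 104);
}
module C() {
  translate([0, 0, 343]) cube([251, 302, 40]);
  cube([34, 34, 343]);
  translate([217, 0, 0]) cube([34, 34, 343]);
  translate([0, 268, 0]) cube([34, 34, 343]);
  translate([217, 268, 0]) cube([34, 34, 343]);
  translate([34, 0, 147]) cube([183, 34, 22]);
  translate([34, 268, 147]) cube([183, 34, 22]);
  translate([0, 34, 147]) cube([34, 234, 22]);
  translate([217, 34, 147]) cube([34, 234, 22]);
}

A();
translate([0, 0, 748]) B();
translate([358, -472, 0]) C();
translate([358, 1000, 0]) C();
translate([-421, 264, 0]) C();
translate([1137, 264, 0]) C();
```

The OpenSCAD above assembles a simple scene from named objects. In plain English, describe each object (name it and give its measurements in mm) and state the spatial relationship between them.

A is a table: top 967 mm (x) × 830 mm (y), 34 mm thick, upper face at z = 748 mm, on four round legs of 60 mm diameter, each leg's bounding box inset 49 mm from the nearest pair of top edges, running from z = 0 to the bottom of the top.

B is a spool: two coaxial disc flanges of radius 104 mm and thickness 13 mm, joined by a core cylinder of radius 66 mm and height 102 mm. The lower flange rests on z = 0 and the three cylinders share a vertical axis.

C is a simple wooden stool: a rectangular seat 251 mm (x) by 302 mm (y), 40 mm thick, top face at z = 383 mm, on four square legs, each 34×34 mm in cross-section. The legs rest on z = 0, each flush with a corner of the seat. Four stretchers, 34 mm wide and 22 mm tall, connect adjacent legs with their undersides at z = 147 mm, each running between the inner faces of the legs it joins and aligned with the legs' outer faces on the other axis.

The spool is on top of the table. Four stools sit around the table at the −y, +y, −x, +x sides.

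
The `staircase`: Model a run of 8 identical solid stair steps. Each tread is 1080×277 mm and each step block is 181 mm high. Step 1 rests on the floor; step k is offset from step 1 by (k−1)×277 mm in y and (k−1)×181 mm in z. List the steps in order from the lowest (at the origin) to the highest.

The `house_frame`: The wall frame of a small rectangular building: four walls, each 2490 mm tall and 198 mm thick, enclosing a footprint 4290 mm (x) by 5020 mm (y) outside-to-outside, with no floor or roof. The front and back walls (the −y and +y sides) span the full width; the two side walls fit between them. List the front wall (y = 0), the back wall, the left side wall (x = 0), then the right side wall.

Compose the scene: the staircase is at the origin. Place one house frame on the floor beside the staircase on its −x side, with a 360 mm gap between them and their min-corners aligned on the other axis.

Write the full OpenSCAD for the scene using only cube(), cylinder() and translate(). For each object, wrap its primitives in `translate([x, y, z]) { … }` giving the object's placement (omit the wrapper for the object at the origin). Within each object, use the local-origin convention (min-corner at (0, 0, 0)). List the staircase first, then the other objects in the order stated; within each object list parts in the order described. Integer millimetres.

cube([1080, 277, 181]);
translate([0, 277, 181]) cube([1080, 277, 181]);
translate([0, 554, 362]) cube([1080, 277, 181]);
translate([0, 831, 543]) cube([1080, 277, 181]);
translate([0, 1108, 724]) cube([1080, 277, 181]);
translate([0, 1385, 905]) cube([1080, 277, 181]);
translate([0, 1662, 1086]) cube([1080, 277, 181]);
translate([0, 1939, 1267]) cube([1080, 277, 181]);
translate([-4650, 0, 0]) {
  cube([4290, 198, 2490]);
  translate([0, 4822, 0]) cube([4290, 198, 2490]);
  translate([0, 198, 0]) cube([198, 4624, 2490]);
  translate([4092, 198, 0]) cube([198, 4624, 2490]);
}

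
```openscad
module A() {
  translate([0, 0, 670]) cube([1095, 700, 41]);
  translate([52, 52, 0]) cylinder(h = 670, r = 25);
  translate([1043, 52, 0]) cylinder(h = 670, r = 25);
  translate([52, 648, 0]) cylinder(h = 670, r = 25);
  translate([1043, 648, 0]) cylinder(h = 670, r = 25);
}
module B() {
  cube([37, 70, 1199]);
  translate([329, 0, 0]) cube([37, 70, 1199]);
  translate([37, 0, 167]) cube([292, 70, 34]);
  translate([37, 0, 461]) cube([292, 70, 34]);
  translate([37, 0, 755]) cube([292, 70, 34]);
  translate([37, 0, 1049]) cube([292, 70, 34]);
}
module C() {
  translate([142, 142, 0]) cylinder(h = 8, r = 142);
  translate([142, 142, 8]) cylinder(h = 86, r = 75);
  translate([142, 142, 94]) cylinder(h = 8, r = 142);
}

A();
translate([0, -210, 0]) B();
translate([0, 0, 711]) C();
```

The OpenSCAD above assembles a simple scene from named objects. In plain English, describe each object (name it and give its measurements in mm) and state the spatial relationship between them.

A is a rectangular dining table. The top is 1095×700×41 mm with its upper surface at z = 711 mm. It stands on four round legs of 50 mm diameter, each leg's bounding box inset 27 mm from the nearest pair of top edges, running from the floor to the underside of the top.

B is a wooden ladder with two side rails of 37×70 mm section and 1199 mm height, set 366 mm apart overall. Between them run 4 rectangular rungs (70 mm deep, 34 mm thick), front faces flush with the rails' −y face. The bottom of the first rung is 167 mm above the floor and each subsequent rung is 294 mm higher than the one below.

C is a spool: two coaxial disc flanges of radius 142 mm and thickness 8 mm, joined by a core cylinder of radius 75 mm and height 86 mm. The lower flange rests on z = 0 and the three cylinders share a vertical axis.

The ladder is on the floor beside the table on its −y side. The spool is on top of the table.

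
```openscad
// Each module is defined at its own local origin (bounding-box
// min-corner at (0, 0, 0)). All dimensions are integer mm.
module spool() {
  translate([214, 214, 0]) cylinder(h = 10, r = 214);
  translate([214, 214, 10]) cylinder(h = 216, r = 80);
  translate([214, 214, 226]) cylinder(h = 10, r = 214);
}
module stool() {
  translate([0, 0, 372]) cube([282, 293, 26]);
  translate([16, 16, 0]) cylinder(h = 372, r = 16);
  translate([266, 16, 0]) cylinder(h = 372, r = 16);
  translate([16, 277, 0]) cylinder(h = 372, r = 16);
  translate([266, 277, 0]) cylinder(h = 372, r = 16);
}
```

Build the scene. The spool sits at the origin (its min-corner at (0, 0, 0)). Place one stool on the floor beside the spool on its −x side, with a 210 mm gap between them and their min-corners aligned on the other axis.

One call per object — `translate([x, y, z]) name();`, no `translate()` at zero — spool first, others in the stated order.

spool();
translate([-492, 0, 0]) stool();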